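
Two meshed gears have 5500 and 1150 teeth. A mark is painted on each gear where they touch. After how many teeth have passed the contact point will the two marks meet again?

126500 teeth

We need the least common multiple of the intervals.
5500 = 2^2 × 5^3 × 11
1150 = 2 × 5^2 × 23
LCM(5500, 1150) = 2^2 × 5^3 × 11 × 23 = 126500.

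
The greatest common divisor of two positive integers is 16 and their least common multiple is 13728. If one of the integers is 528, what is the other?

For two integers, gcd × lcm = product, so the other is (16 × 13728) / 528 = 219648 / 528 = 416.

416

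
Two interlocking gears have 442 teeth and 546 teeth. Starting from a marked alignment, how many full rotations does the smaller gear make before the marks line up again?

The first common completion time is the LCM of the periods.
442 = 2 × 13 × 17
546 = 2 × 3 × 7 × 13
LCM(442, 546) = 2 × 3 × 7 × 13 × 17 = 9282.
Rotations for period 442: 9282 / 442 = 21.

21 rotations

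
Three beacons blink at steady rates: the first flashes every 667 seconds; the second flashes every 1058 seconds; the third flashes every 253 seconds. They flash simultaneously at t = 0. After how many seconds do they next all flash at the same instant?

337502 seconds

We need the least common multiple of the intervals.
667 = 23 × 29
1058 = 2 × 23^2
253 = 11 × 23
LCM(667, 1058, 253) = 2 × 11 × 23^2 × 29 = 337502.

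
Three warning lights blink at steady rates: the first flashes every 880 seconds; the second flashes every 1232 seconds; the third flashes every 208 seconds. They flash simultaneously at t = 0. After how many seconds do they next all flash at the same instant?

80080 seconds

They coincide at every common multiple of the periods; the first is the LCM.
880 = 2^4 × 5 × 11
1232 = 2^4 × 7 × 11
208 = 2^4 × 13
LCM(880, 1232, 208) = 2^4 × 5 × 7 × 11 × 13 = 80080.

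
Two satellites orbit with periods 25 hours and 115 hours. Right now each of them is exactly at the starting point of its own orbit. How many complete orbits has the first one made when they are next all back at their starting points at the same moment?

23 orbits

They are all back at their starting positions together after one LCM of the periods.
25 = 5^2
115 = 5 × 23
LCM(25, 115) = 5^2 × 23 = 575.
Orbits for period 25: 575 / 25 = 23.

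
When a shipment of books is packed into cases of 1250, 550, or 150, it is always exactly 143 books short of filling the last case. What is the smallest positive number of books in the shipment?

41107

Being 143 short of a full case of size k means N ≡ −143 (mod k), i.e. N + 143 is a multiple of each size.
1250 = 2 × 5^4
550 = 2 × 5^2 × 11
150 = 2 × 3 × 5^2
LCM(1250, 550, 150) = 2 × 3 × 5^4 × 11 = 41250.
Smallest positive N is 41250 − 143 = 41107.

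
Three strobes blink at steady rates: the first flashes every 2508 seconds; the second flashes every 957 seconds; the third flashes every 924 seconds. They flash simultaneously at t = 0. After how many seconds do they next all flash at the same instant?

509124 seconds

We need the least common multiple of the intervals.
2508 = 2^2 × 3 × 11 × 19
957 = 3 × 11 × 29
924 = 2^2 × 3 × 7 × 11
LCM(2508, 957, 924) = 2^2 × 3 × 7 × 11 × 19 × 29 = 509124.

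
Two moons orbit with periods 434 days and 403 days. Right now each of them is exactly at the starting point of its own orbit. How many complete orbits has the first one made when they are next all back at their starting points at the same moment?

13 orbits

The first common completion time is the LCM of the periods.
434 = 2 × 7 × 31
403 = 13 × 31
LCM(434, 403) = 2 × 7 × 13 × 31 = 5642.
Orbits for period 434: 5642 / 434 = 13.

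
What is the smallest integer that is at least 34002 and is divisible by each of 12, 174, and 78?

36192

The integer must be a common multiple of 12, 174, and 78, so a multiple of their LCM.
12 = 2^2 × 3
174 = 2 × 3 × 29
78 = 2 × 3 × 13
LCM(12, 174, 78) = 2^2 × 3 × 13 × 29 = 4524.
Smallest multiple of 4524 that is ≥ 34002: ⌈34002/4524⌉ × 4524 = 8 × 4524 = 36192.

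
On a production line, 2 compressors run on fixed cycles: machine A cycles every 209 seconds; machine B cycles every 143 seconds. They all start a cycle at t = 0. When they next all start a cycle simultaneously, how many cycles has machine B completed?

All finish a whole number of cycles simultaneously at t = LCM of the periods.
209 = 11 × 19
143 = 11 × 13
LCM(209, 143) = 11 × 13 × 19 = 2717.
Cycles for period 143: 2717 / 143 = 19.

19 cycles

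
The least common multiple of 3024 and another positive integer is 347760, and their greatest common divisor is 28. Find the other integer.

3220

gcd × lcm = product of the two integers, so the other integer is (28 × 347760) / 3024 = 3220.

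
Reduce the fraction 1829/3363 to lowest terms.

31/57

1829 = 31 × 59
3363 = 3 × 19 × 59
gcd(1829, 3363) = 59.
Divide numerator and denominator by 59: 1829/3363 = 31/57.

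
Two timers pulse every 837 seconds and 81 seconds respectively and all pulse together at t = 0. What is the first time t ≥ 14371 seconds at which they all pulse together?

Joint pulses occur at multiples of LCM(837, 81).
837 = 3^3 × 31
81 = 3^4
LCM(837, 81) = 3^4 × 31 = 2511.
Smallest multiple of 2511 that is ≥ 14371: ⌈14371/2511⌉ × 2511 = 6 × 2511 = 15066.

15066 seconds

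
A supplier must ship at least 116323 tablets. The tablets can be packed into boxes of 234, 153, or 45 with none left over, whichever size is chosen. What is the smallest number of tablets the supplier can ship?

The number of tablets must be a common multiple of 234, 153, and 45, so a multiple of their LCM.
234 = 2 × 3^2 × 13
153 = 3^2 × 17
45 = 3^2 × 5
LCM(234, 153, 45) = 2 × 3^2 × 5 × 13 × 17 = 19890.
Smallest multiple of 19890 that is ≥ 116323: ⌈116323/19890⌉ × 19890 = 6 × 19890 = 119340.

119340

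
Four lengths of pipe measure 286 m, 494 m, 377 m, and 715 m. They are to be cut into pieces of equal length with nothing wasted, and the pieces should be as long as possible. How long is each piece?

The greatest length dividing all of 286, 494, 377, and 715 is their gcd.
286 = 2 × 11 × 13
494 = 2 × 13 × 19
377 = 13 × 29
715 = 5 × 11 × 13
gcd(286, 494, 377, 715) = 13.

13 m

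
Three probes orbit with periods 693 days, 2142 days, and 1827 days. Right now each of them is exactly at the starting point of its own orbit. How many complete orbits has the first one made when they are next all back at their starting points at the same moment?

The first common completion time is the LCM of the periods.
693 = 3^2 × 7 × 11
2142 = 2 × 3^2 × 7 × 17
1827 = 3^2 × 7 × 29
LCM(693, 2142, 1827) = 2 × 3^2 × 7 × 11 × 17 × 29 = 683298.
Orbits for period 693: 683298 / 693 = 986.

986 orbits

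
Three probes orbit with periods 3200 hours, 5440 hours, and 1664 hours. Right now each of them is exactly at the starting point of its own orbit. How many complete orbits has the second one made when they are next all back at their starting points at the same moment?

All finish a whole number of cycles simultaneously at t = LCM of the periods.
3200 = 2^7 × 5^2
5440 = 2^6 × 5 × 17
1664 = 2^7 × 13
LCM(3200, 5440, 1664) = 2^7 × 5^2 × 13 × 17 = 707200.
Orbits for period 5440: 707200 / 5440 = 130.

130 orbits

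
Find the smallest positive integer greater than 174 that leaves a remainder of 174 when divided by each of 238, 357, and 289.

N − 174 must be a common multiple of 238, 357, and 289.
238 = 2 × 7 × 17
357 = 3 × 7 × 17
289 = 17^2
LCM(238, 357, 289) = 2 × 3 × 7 × 17^2 = 12138.
Smallest N > 174 is LCM + 174 = 12138 + 174 = 12312.

12312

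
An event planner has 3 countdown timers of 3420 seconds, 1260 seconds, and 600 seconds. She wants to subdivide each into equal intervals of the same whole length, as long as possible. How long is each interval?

60 seconds

The interval must divide each timer length; the longest such is the gcd.
3420 = 2^2 × 3^2 × 5 × 19
1260 = 2^2 × 3^2 × 5 × 7
600 = 2^3 × 3 × 5^2
gcd(3420, 1260, 600) = 2^2 × 3 × 5 = 60.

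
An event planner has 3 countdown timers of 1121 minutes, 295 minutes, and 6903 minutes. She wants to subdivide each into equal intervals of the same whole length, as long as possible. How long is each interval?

The interval must divide each timer length; the longest such is the gcd.
1121 = 19 × 59
295 = 5 × 59
6903 = 3^2 × 13 × 59
gcd(1121, 295, 6903) = 59.

59 minutes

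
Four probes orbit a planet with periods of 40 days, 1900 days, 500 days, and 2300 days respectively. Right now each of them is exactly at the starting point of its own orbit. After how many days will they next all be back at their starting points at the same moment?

The first simultaneous occurrence is after LCM of the individual periods.
40 = 2^3 × 5
1900 = 2^2 × 5^2 × 19
500 = 2^2 × 5^3
2300 = 2^2 × 5^2 × 23
LCM(40, 1900, 500, 2300) = 2^3 × 5^3 × 19 × 23 = 437000.

437000 days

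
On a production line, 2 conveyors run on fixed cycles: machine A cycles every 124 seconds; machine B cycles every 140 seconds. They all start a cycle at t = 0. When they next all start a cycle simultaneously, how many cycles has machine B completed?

The first common completion time is the LCM of the periods.
124 = 2^2 × 31
140 = 2^2 × 5 × 7
LCM(124, 140) = 2^2 × 5 × 7 × 31 = 4340.
Cycles for period 140: 4340 / 140 = 31.

31 cycles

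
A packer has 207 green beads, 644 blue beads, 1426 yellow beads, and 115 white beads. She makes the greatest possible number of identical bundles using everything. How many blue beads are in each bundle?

28

Number of bundles = gcd(207, 644, 1426, 115).
207 = 3^2 × 23
644 = 2^2 × 7 × 23
1426 = 2 × 23 × 31
115 = 5 × 23
gcd(207, 644, 1426, 115) = 23.
blue beads per bundle = 644 / 23 = 28.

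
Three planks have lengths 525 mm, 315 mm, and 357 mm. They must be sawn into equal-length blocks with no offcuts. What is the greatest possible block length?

This is the greatest common divisor of 525, 315, and 357.
525 = 3 × 5^2 × 7
315 = 3^2 × 5 × 7
357 = 3 × 7 × 17
gcd(525, 315, 357) = 3 × 7 = 21.

21 mm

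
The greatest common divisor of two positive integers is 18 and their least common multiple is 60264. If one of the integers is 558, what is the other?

1944

For two integers, gcd × lcm = product, so the other is (18 × 60264) / 558 = 1084752 / 558 = 1944.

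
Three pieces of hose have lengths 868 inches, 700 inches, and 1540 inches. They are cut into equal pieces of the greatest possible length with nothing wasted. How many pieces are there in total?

Piece length = gcd(868, 700, 1540).
868 = 2^2 × 7 × 31
700 = 2^2 × 5^2 × 7
1540 = 2^2 × 5 × 7 × 11
gcd(868, 700, 1540) = 2^2 × 7 = 28.
Total pieces = 868/28 + 700/28 + 1540/28 = 31 + 25 + 55 = 111.

111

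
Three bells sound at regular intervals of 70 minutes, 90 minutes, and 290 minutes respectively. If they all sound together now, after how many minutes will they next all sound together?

The first simultaneous occurrence is after LCM of the individual periods.
70 = 2 × 5 × 7
90 = 2 × 3^2 × 5
290 = 2 × 5 × 29
LCM(70, 90, 290) = 2 × 3^2 × 5 × 7 × 29 = 18270.

18270 minutes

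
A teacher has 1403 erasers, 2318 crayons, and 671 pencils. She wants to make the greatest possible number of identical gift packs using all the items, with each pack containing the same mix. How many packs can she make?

The pack count must divide each quantity, so the greatest is gcd(1403, 2318, 671).
1403 = 23 × 61
2318 = 2 × 19 × 61
671 = 11 × 61
gcd(1403, 2318, 671) = 61.

61 packs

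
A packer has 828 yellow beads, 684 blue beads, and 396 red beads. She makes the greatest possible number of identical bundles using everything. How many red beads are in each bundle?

11

Number of bundles = gcd(828, 684, 396).
828 = 2^2 × 3^2 × 23
684 = 2^2 × 3^2 × 19
396 = 2^2 × 3^2 × 11
gcd(828, 684, 396) = 2^2 × 3^2 = 36.
red beads per bundle = 396 / 36 = 11.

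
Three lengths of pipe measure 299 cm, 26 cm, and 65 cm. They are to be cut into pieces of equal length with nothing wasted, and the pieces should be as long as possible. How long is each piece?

13 cm

Each piece length must divide every original length, so the longest possible is gcd(299, 26, 65).
299 = 13 × 23
26 = 2 × 13
65 = 5 × 13
gcd(299, 26, 65) = 13.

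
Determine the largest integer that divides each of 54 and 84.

54 = 2 × 3^3
84 = 2^2 × 3 × 7
gcd(54, 84) = 2 × 3 = 6.

6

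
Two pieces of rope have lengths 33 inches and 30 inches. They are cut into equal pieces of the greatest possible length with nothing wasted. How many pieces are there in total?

21

Piece length = gcd(33, 30).
33 = 3 × 11
30 = 2 × 3 × 5
gcd(33, 30) = 3.
Total pieces = 33/3 + 30/3 = 11 + 10 = 21.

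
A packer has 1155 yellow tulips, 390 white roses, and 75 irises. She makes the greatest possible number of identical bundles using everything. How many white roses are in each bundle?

Number of bundles = gcd(1155, 390, 75).
1155 = 3 × 5 × 7 × 11
390 = 2 × 3 × 5 × 13
75 = 3 × 5^2
gcd(1155, 390, 75) = 3 × 5 = 15.
white roses per bundle = 390 / 15 = 26.

26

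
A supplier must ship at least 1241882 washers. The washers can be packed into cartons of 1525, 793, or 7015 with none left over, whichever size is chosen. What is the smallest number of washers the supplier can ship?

The number of washers must be a common multiple of 1525, 793, and 7015, so a multiple of their LCM.
1525 = 5^2 × 61
793 = 13 × 61
7015 = 5 × 23 × 61
LCM(1525, 793, 7015) = 5^2 × 13 × 23 × 61 = 455975.
Smallest multiple of 455975 that is ≥ 1241882: ⌈1241882/455975⌉ × 455975 = 3 × 455975 = 1367925.

1367925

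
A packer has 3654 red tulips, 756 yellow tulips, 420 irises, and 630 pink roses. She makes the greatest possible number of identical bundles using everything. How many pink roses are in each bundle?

15

Number of bundles = gcd(3654, 756, 420, 630).
3654 = 2 × 3^2 × 7 × 29
756 = 2^2 × 3^3 × 7
420 = 2^2 × 3 × 5 × 7
630 = 2 × 3^2 × 5 × 7
gcd(3654, 756, 420, 630) = 2 × 3 × 7 = 42.
pink roses per bundle = 630 / 42 = 15.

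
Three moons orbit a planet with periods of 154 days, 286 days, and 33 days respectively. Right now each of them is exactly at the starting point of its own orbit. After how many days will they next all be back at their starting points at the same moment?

6006 days

They coincide at every common multiple of the periods; the first is the LCM.
154 = 2 × 7 × 11
286 = 2 × 11 × 13
33 = 3 × 11
LCM(154, 286, 33) = 2 × 3 × 7 × 11 × 13 = 6006.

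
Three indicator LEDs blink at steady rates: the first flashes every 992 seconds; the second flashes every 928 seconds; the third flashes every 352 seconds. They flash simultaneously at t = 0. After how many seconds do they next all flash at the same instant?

The first simultaneous occurrence is after LCM of the individual periods.
992 = 2^5 × 31
928 = 2^5 × 29
352 = 2^5 × 11
LCM(992, 928, 352) = 2^5 × 11 × 29 × 31 = 316448.

316448 seconds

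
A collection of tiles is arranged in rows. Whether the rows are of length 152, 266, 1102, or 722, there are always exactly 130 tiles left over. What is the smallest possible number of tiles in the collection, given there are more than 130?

N − 130 must be a common multiple of 152, 266, 1102, and 722.
152 = 2^3 × 19
266 = 2 × 7 × 19
1102 = 2 × 19 × 29
722 = 2 × 19^2
LCM(152, 266, 1102, 722) = 2^3 × 7 × 19^2 × 29 = 586264.
Smallest N > 130 is LCM + 130 = 586264 + 130 = 586394.

586394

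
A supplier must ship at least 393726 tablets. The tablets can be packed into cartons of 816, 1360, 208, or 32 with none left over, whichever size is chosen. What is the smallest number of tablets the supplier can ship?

424320

The number of tablets must be a common multiple of 816, 1360, 208, and 32, so a multiple of their LCM.
816 = 2^4 × 3 × 17
1360 = 2^4 × 5 × 17
208 = 2^4 × 13
32 = 2^5
LCM(816, 1360, 208, 32) = 2^5 × 3 × 5 × 13 × 17 = 106080.
Smallest multiple of 106080 that is ≥ 393726: ⌈393726/106080⌉ × 106080 = 4 × 106080 = 424320.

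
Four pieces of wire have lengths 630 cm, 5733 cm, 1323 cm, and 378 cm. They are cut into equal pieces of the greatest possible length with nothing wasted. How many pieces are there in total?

Piece length = gcd(630, 5733, 1323, 378).
630 = 2 × 3^2 × 5 × 7
5733 = 3^2 × 7^2 × 13
1323 = 3^3 × 7^2
378 = 2 × 3^3 × 7
gcd(630, 5733, 1323, 378) = 3^2 × 7 = 63.
Total pieces = 630/63 + 5733/63 + 1323/63 + 378/63 = 10 + 91 + 21 + 6 = 128.

128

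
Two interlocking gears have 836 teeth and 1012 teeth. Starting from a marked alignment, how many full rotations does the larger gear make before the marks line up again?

19 rotations

The first common completion time is the LCM of the periods.
836 = 2^2 × 11 × 19
1012 = 2^2 × 11 × 23
LCM(836, 1012) = 2^2 × 11 × 19 × 23 = 19228.
Rotations for period 1012: 19228 / 1012 = 19.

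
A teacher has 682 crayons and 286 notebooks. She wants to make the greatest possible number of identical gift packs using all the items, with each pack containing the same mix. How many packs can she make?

22 packs

The pack count must divide each quantity, so the greatest is gcd(682, 286).
682 = 2 × 11 × 31
286 = 2 × 11 × 13
gcd(682, 286) = 2 × 11 = 22.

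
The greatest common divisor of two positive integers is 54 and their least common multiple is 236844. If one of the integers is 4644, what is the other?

2754

For two integers, gcd × lcm = product, so the other is (54 × 236844) / 4644 = 12789576 / 4644 = 2754.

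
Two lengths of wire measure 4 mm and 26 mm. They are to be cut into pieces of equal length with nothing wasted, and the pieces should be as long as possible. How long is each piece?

2 mm

The greatest length dividing all of 4 and 26 is their gcd.
4 = 2^2
26 = 2 × 13
gcd(4, 26) = 2.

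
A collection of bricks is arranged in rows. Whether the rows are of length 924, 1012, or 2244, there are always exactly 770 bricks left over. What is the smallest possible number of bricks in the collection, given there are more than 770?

362054

N − 770 must be a common multiple of 924, 1012, and 2244.
924 = 2^2 × 3 × 7 × 11
1012 = 2^2 × 11 × 23
2244 = 2^2 × 3 × 11 × 17
LCM(924, 1012, 2244) = 2^2 × 3 × 7 × 11 × 17 × 23 = 361284.
Smallest N > 770 is LCM + 770 = 361284 + 770 = 362054.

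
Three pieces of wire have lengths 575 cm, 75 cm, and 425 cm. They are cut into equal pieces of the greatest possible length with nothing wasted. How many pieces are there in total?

43

Piece length = gcd(575, 75, 425).
575 = 5^2 × 23
75 = 3 × 5^2
425 = 5^2 × 17
gcd(575, 75, 425) = 5^2 = 25.
Total pieces = 575/25 + 75/25 + 425/25 = 23 + 3 + 17 = 43.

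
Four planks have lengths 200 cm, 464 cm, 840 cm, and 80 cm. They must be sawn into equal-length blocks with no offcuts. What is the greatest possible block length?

The block length must divide every plank, so the greatest is gcd(200, 464, 840, 80).
200 = 2^3 × 5^2
464 = 2^4 × 29
840 = 2^3 × 3 × 5 × 7
80 = 2^4 × 5
gcd(200, 464, 840, 80) = 2^3 = 8.

8 cm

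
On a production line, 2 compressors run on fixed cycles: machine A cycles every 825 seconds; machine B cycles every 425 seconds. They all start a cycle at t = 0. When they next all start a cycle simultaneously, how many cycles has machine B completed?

33 cycles

The first common completion time is the LCM of the periods.
825 = 3 × 5^2 × 11
425 = 5^2 × 17
LCM(825, 425) = 3 × 5^2 × 11 × 17 = 14025.
Cycles for period 425: 14025 / 425 = 33.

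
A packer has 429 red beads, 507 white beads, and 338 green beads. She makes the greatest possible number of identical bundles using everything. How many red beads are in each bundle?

Number of bundles = gcd(429, 507, 338).
429 = 3 × 11 × 13
507 = 3 × 13^2
338 = 2 × 13^2
gcd(429, 507, 338) = 13.
red beads per bundle = 429 / 13 = 33.

33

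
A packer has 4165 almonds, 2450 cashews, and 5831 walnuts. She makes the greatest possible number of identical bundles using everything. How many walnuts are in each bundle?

Number of bundles = gcd(4165, 2450, 5831).
4165 = 5 × 7^2 × 17
2450 = 2 × 5^2 × 7^2
5831 = 7^3 × 17
gcd(4165, 2450, 5831) = 7^2 = 49.
walnuts per bundle = 5831 / 49 = 119.

119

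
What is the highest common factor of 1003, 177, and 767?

59

1003 = 17 × 59
177 = 3 × 59
767 = 13 × 59
gcd(1003, 177, 767) = 59.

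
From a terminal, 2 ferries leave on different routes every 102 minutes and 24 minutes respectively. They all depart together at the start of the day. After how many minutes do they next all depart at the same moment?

408 minutes

The first simultaneous occurrence is after LCM of the individual periods.
102 = 2 × 3 × 17
24 = 2^3 × 3
LCM(102, 24) = 2^3 × 3 × 17 = 408.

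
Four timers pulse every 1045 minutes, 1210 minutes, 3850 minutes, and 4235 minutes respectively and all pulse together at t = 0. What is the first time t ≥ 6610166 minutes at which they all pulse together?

Joint pulses occur at multiples of LCM(1045, 1210, 3850, 4235).
1045 = 5 × 11 × 19
1210 = 2 × 5 × 11^2
3850 = 2 × 5^2 × 7 × 11
4235 = 5 × 7 × 11^2
LCM(1045, 1210, 3850, 4235) = 2 × 5^2 × 7 × 11^2 × 19 = 804650.
Smallest multiple of 804650 that is ≥ 6610166: ⌈6610166/804650⌉ × 804650 = 9 × 804650 = 7241850.

7241850 minutes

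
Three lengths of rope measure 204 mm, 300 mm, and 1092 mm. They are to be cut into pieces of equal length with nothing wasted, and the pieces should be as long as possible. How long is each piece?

The greatest length dividing all of 204, 300, and 1092 is their gcd.
204 = 2^2 × 3 × 17
300 = 2^2 × 3 × 5^2
1092 = 2^2 × 3 × 7 × 13
gcd(204, 300, 1092) = 2^2 × 3 = 12.

12 mm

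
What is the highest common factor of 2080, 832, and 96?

2080 = 2^5 × 5 × 13
832 = 2^6 × 13
96 = 2^5 × 3
gcd(2080, 832, 96) = 2^5 = 32.

32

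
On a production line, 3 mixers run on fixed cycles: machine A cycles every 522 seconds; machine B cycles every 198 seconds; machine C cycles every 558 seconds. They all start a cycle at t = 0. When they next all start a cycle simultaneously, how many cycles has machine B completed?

All finish a whole number of cycles simultaneously at t = LCM of the periods.
522 = 2 × 3^2 × 29
198 = 2 × 3^2 × 11
558 = 2 × 3^2 × 31
LCM(522, 198, 558) = 2 × 3^2 × 11 × 29 × 31 = 178002.
Cycles for period 198: 178002 / 198 = 899.

899 cycles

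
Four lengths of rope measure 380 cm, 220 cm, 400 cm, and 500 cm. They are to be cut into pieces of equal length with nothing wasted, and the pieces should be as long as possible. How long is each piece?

20 cm

The greatest length dividing all of 380, 220, 400, and 500 is their gcd.
380 = 2^2 × 5 × 19
220 = 2^2 × 5 × 11
400 = 2^4 × 5^2
500 = 2^2 × 5^3
gcd(380, 220, 400, 500) = 2^2 × 5 = 20.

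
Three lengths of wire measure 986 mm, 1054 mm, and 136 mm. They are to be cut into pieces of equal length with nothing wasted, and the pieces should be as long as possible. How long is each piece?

34 mm

The greatest length dividing all of 986, 1054, and 136 is their gcd.
986 = 2 × 17 × 29
1054 = 2 × 17 × 31
136 = 2^3 × 17
gcd(986, 1054, 136) = 2 × 17 = 34.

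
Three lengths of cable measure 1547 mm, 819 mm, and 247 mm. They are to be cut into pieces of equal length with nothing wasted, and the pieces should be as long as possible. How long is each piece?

13 mm

The greatest length dividing all of 1547, 819, and 247 is their gcd.
1547 = 7 × 13 × 17
819 = 3^2 × 7 × 13
247 = 13 × 19
gcd(1547, 819, 247) = 13.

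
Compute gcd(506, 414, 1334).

506 = 2 × 11 × 23
414 = 2 × 3^2 × 23
1334 = 2 × 23 × 29
gcd(506, 414, 1334) = 2 × 23 = 46.

46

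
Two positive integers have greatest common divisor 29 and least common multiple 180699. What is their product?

For any two positive integers, gcd × lcm = product = 29 × 180699 = 5240271.

5240271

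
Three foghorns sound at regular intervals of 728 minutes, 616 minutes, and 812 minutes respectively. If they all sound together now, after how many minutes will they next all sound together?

232232 minutes

The first simultaneous occurrence is after LCM of the individual periods.
728 = 2^3 × 7 × 13
616 = 2^3 × 7 × 11
812 = 2^2 × 7 × 29
LCM(728, 616, 812) = 2^3 × 7 × 11 × 13 × 29 = 232232.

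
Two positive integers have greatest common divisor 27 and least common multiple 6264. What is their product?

For any two positive integers, gcd × lcm = product = 27 × 6264 = 169128.

169128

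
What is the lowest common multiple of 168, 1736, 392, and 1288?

168 = 2^3 × 3 × 7
1736 = 2^3 × 7 × 31
392 = 2^3 × 7^2
1288 = 2^3 × 7 × 23
LCM(168, 1736, 392, 1288) = 2^3 × 3 × 7^2 × 23 × 31 = 838488.

838488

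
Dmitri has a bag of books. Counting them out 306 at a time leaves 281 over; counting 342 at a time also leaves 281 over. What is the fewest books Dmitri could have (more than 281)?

N − 281 must be a common multiple of 306 and 342.
306 = 2 × 3^2 × 17
342 = 2 × 3^2 × 19
LCM(306, 342) = 2 × 3^2 × 17 × 19 = 5814.
Smallest N > 281 is LCM + 281 = 5814 + 281 = 6095.

6095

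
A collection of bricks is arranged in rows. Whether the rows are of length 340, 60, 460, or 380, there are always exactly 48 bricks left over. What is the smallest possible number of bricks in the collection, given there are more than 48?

N − 48 must be a common multiple of 340, 60, 460, and 380.
340 = 2^2 × 5 × 17
60 = 2^2 × 3 × 5
460 = 2^2 × 5 × 23
380 = 2^2 × 5 × 19
LCM(340, 60, 460, 380) = 2^2 × 3 × 5 × 17 × 19 × 23 = 445740.
Smallest N > 48 is LCM + 48 = 445740 + 48 = 445788.

445788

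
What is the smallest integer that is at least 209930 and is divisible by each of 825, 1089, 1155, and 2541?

381150

The integer must be a common multiple of 825, 1089, 1155, and 2541, so a multiple of their LCM.
825 = 3 × 5^2 × 11
1089 = 3^2 × 11^2
1155 = 3 × 5 × 7 × 11
2541 = 3 × 7 × 11^2
LCM(825, 1089, 1155, 2541) = 3^2 × 5^2 × 7 × 11^2 = 190575.
Smallest multiple of 190575 that is ≥ 209930: ⌈209930/190575⌉ × 190575 = 2 × 190575 = 381150.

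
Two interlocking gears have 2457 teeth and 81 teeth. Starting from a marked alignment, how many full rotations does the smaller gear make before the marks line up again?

They are all back at their starting positions together after one LCM of the periods.
2457 = 3^3 × 7 × 13
81 = 3^4
LCM(2457, 81) = 3^4 × 7 × 13 = 7371.
Rotations for period 81: 7371 / 81 = 91.

91 rotations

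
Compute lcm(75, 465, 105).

75 = 3 × 5^2
465 = 3 × 5 × 31
105 = 3 × 5 × 7
LCM(75, 465, 105) = 3 × 5^2 × 7 × 31 = 16275.

16275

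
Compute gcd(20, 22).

20 = 2^2 × 5
22 = 2 × 11
gcd(20, 22) = 2.

2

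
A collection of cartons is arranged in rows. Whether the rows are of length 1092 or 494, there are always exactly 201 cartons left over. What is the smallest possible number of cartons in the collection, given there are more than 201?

N − 201 must be a common multiple of 1092 and 494.
1092 = 2^2 × 3 × 7 × 13
494 = 2 × 13 × 19
LCM(1092, 494) = 2^2 × 3 × 7 × 13 × 19 = 20748.
Smallest N > 201 is LCM + 201 = 20748 + 201 = 20949.

20949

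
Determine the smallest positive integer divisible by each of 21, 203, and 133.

11571

21 = 3 × 7
203 = 7 × 29
133 = 7 × 19
LCM(21, 203, 133) = 3 × 7 × 19 × 29 = 11571.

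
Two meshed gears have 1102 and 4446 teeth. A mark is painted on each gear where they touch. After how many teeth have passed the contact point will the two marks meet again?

The first simultaneous occurrence is after LCM of the individual periods.
1102 = 2 × 19 × 29
4446 = 2 × 3^2 × 13 × 19
LCM(1102, 4446) = 2 × 3^2 × 13 × 19 × 29 = 128934.

128934 teeth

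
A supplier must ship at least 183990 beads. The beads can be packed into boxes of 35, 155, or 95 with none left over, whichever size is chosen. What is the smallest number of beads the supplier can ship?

The number of beads must be a common multiple of 35, 155, and 95, so a multiple of their LCM.
35 = 5 × 7
155 = 5 × 31
95 = 5 × 19
LCM(35, 155, 95) = 5 × 7 × 19 × 31 = 20615.
Smallest multiple of 20615 that is ≥ 183990: ⌈183990/20615⌉ × 20615 = 9 × 20615 = 185535.

185535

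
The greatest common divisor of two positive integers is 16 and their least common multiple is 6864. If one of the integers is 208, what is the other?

For two integers, gcd × lcm = product, so the other is (16 × 6864) / 208 = 109824 / 208 = 528.

528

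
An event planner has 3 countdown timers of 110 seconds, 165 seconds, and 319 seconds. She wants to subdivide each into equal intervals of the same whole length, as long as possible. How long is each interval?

11 seconds

The interval must divide each timer length; the longest such is the gcd.
110 = 2 × 5 × 11
165 = 3 × 5 × 11
319 = 11 × 29
gcd(110, 165, 319) = 11.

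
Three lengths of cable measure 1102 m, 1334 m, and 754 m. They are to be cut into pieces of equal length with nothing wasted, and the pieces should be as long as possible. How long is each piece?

58 m

The greatest length dividing all of 1102, 1334, and 754 is their gcd.
1102 = 2 × 19 × 29
1334 = 2 × 23 × 29
754 = 2 × 13 × 29
gcd(1102, 1334, 754) = 2 × 29 = 58.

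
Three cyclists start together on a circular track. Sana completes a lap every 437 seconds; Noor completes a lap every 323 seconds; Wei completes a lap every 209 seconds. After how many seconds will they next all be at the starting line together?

81719 seconds

We need the least common multiple of the intervals.
437 = 19 × 23
323 = 17 × 19
209 = 11 × 19
LCM(437, 323, 209) = 11 × 17 × 19 × 23 = 81719.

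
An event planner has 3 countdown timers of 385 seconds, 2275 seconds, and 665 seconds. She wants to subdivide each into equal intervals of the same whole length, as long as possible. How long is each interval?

35 seconds

The interval must divide each timer length; the longest such is the gcd.
385 = 5 × 7 × 11
2275 = 5^2 × 7 × 13
665 = 5 × 7 × 19
gcd(385, 2275, 665) = 5 × 7 = 35.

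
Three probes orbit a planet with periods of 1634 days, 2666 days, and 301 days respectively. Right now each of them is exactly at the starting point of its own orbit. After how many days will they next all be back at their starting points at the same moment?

They coincide at every common multiple of the periods; the first is the LCM.
1634 = 2 × 19 × 43
2666 = 2 × 31 × 43
301 = 7 × 43
LCM(1634, 2666, 301) = 2 × 7 × 19 × 31 × 43 = 354578.

354578 days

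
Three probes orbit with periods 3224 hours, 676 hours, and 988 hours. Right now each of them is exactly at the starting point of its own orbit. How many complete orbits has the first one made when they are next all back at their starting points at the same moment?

The first common completion time is the LCM of the periods.
3224 = 2^3 × 13 × 31
676 = 2^2 × 13^2
988 = 2^2 × 13 × 19
LCM(3224, 676, 988) = 2^3 × 13^2 × 19 × 31 = 796328.
Orbits for period 3224: 796328 / 3224 = 247.

247 orbits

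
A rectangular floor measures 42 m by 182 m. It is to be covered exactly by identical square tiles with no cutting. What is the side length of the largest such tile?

The tile side must divide both 42 and 182, so the largest is their gcd.
42 = 2 × 3 × 7
182 = 2 × 7 × 13
gcd(42, 182) = 2 × 7 = 14.

14 m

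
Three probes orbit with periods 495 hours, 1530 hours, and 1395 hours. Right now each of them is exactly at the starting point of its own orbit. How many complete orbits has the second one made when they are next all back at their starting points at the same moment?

341 orbits

All finish a whole number of cycles simultaneously at t = LCM of the periods.
495 = 3^2 × 5 × 11
1530 = 2 × 3^2 × 5 × 17
1395 = 3^2 × 5 × 31
LCM(495, 1530, 1395) = 2 × 3^2 × 5 × 11 × 17 × 31 = 521730.
Orbits for period 1530: 521730 / 1530 = 341.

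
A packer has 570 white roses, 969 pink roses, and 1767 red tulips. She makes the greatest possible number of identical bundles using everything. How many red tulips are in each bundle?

Number of bundles = gcd(570, 969, 1767).
570 = 2 × 3 × 5 × 19
969 = 3 × 17 × 19
1767 = 3 × 19 × 31
gcd(570, 969, 1767) = 3 × 19 = 57.
red tulips per bundle = 1767 / 57 = 31.

31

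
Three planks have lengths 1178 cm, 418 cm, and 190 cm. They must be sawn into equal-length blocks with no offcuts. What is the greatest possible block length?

38 cm

The block length must divide every plank, so the greatest is gcd(1178, 418, 190).
1178 = 2 × 19 × 31
418 = 2 × 11 × 19
190 = 2 × 5 × 19
gcd(1178, 418, 190) = 2 × 19 = 38.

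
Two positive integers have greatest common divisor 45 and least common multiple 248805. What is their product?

11196225

For any two positive integers, gcd × lcm = product = 45 × 248805 = 11196225.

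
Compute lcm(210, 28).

420

210 = 2 × 3 × 5 × 7
28 = 2^2 × 7
LCM(210, 28) = 2^2 × 3 × 5 × 7 = 420.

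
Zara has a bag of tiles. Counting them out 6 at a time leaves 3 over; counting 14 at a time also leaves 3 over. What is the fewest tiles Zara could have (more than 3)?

45

N − 3 must be a common multiple of 6 and 14.
6 = 2 × 3
14 = 2 × 7
LCM(6, 14) = 2 × 3 × 7 = 42.
Smallest N > 3 is LCM + 3 = 42 + 3 = 45.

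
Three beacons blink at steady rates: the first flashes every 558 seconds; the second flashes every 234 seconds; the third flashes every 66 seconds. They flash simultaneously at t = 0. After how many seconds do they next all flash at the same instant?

79794 seconds

We need the least common multiple of the intervals.
558 = 2 × 3^2 × 31
234 = 2 × 3^2 × 13
66 = 2 × 3 × 11
LCM(558, 234, 66) = 2 × 3^2 × 11 × 13 × 31 = 79794.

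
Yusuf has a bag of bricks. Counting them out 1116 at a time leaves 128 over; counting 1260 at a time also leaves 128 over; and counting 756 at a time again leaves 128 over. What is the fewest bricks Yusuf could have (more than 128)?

N − 128 must be a common multiple of 1116, 1260, and 756.
1116 = 2^2 × 3^2 × 31
1260 = 2^2 × 3^2 × 5 × 7
756 = 2^2 × 3^3 × 7
LCM(1116, 1260, 756) = 2^2 × 3^3 × 5 × 7 × 31 = 117180.
Smallest N > 128 is LCM + 128 = 117180 + 128 = 117308.

117308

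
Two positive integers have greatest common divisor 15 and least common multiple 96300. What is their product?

1444500

For any two positive integers, gcd × lcm = product = 15 × 96300 = 1444500.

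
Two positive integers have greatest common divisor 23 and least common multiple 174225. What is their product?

4007175

For any two positive integers, gcd × lcm = product = 23 × 174225 = 4007175.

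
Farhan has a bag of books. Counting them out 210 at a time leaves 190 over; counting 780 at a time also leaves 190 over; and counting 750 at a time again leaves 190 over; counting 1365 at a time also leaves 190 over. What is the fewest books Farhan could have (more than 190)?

136690

N − 190 must be a common multiple of 210, 780, 750, and 1365.
210 = 2 × 3 × 5 × 7
780 = 2^2 × 3 × 5 × 13
750 = 2 × 3 × 5^3
1365 = 3 × 5 × 7 × 13
LCM(210, 780, 750, 1365) = 2^2 × 3 × 5^3 × 7 × 13 = 136500.
Smallest N > 190 is LCM + 190 = 136500 + 190 = 136690.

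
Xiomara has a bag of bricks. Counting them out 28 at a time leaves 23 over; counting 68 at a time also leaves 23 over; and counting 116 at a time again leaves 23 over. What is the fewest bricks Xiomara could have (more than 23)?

13827

N − 23 must be a common multiple of 28, 68, and 116.
28 = 2^2 × 7
68 = 2^2 × 17
116 = 2^2 × 29
LCM(28, 68, 116) = 2^2 × 7 × 17 × 29 = 13804.
Smallest N > 23 is LCM + 23 = 13804 + 23 = 13827.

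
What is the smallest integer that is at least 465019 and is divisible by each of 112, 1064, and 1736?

The integer must be a common multiple of 112, 1064, and 1736, so a multiple of their LCM.
112 = 2^4 × 7
1064 = 2^3 × 7 × 19
1736 = 2^3 × 7 × 31
LCM(112, 1064, 1736) = 2^4 × 7 × 19 × 31 = 65968.
Smallest multiple of 65968 that is ≥ 465019: ⌈465019/65968⌉ × 65968 = 8 × 65968 = 527744.

527744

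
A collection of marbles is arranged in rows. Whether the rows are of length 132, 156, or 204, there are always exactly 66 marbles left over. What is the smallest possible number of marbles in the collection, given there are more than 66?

N − 66 must be a common multiple of 132, 156, and 204.
132 = 2^2 × 3 × 11
156 = 2^2 × 3 × 13
204 = 2^2 × 3 × 17
LCM(132, 156, 204) = 2^2 × 3 × 11 × 13 × 17 = 29172.
Smallest N > 66 is LCM + 66 = 29172 + 66 = 29238.

29238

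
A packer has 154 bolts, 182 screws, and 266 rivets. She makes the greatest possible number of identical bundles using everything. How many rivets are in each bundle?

Number of bundles = gcd(154, 182, 266).
154 = 2 × 7 × 11
182 = 2 × 7 × 13
266 = 2 × 7 × 19
gcd(154, 182, 266) = 2 × 7 = 14.
rivets per bundle = 266 / 14 = 19.

19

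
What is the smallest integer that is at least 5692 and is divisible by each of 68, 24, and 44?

8976

The integer must be a common multiple of 68, 24, and 44, so a multiple of their LCM.
68 = 2^2 × 17
24 = 2^3 × 3
44 = 2^2 × 11
LCM(68, 24, 44) = 2^3 × 3 × 11 × 17 = 4488.
Smallest multiple of 4488 that is ≥ 5692: ⌈5692/4488⌉ × 4488 = 2 × 4488 = 8976.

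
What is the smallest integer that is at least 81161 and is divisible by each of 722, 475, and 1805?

90250

The integer must be a common multiple of 722, 475, and 1805, so a multiple of their LCM.
722 = 2 × 19^2
475 = 5^2 × 19
1805 = 5 × 19^2
LCM(722, 475, 1805) = 2 × 5^2 × 19^2 = 18050.
Smallest multiple of 18050 that is ≥ 81161: ⌈81161/18050⌉ × 18050 = 5 × 18050 = 90250.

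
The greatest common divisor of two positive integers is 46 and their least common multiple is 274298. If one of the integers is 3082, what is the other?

4094

For two integers, gcd × lcm = product, so the other is (46 × 274298) / 3082 = 12617708 / 3082 = 4094.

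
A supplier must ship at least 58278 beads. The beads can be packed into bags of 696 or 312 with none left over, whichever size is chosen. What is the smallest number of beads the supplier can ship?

63336

The number of beads must be a common multiple of 696 and 312, so a multiple of their LCM.
696 = 2^3 × 3 × 29
312 = 2^3 × 3 × 13
LCM(696, 312) = 2^3 × 3 × 13 × 29 = 9048.
Smallest multiple of 9048 that is ≥ 58278: ⌈58278/9048⌉ × 9048 = 7 × 9048 = 63336.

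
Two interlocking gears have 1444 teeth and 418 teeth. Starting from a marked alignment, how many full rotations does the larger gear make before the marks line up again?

11 rotations

The first common completion time is the LCM of the periods.
1444 = 2^2 × 19^2
418 = 2 × 11 × 19
LCM(1444, 418) = 2^2 × 11 × 19^2 = 15884.
Rotations for period 1444: 15884 / 1444 = 11.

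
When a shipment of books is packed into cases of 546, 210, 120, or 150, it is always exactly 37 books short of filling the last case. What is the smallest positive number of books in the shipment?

54563

Being 37 short of a full case of size k means N ≡ −37 (mod k), i.e. N + 37 is a multiple of each size.
546 = 2 × 3 × 7 × 13
210 = 2 × 3 × 5 × 7
120 = 2^3 × 3 × 5
150 = 2 × 3 × 5^2
LCM(546, 210, 120, 150) = 2^3 × 3 × 5^2 × 7 × 13 = 54600.
Smallest positive N is 54600 − 37 = 54563.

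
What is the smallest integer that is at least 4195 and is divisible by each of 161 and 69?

4347

The integer must be a common multiple of 161 and 69, so a multiple of their LCM.
161 = 7 × 23
69 = 3 × 23
LCM(161, 69) = 3 × 7 × 23 = 483.
Smallest multiple of 483 that is ≥ 4195: ⌈4195/483⌉ × 483 = 9 × 483 = 4347.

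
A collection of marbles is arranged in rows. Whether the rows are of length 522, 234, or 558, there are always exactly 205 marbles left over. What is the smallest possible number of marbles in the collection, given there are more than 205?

210571

N − 205 must be a common multiple of 522, 234, and 558.
522 = 2 × 3^2 × 29
234 = 2 × 3^2 × 13
558 = 2 × 3^2 × 31
LCM(522, 234, 558) = 2 × 3^2 × 13 × 29 × 31 = 210366.
Smallest N > 205 is LCM + 205 = 210366 + 205 = 210571.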